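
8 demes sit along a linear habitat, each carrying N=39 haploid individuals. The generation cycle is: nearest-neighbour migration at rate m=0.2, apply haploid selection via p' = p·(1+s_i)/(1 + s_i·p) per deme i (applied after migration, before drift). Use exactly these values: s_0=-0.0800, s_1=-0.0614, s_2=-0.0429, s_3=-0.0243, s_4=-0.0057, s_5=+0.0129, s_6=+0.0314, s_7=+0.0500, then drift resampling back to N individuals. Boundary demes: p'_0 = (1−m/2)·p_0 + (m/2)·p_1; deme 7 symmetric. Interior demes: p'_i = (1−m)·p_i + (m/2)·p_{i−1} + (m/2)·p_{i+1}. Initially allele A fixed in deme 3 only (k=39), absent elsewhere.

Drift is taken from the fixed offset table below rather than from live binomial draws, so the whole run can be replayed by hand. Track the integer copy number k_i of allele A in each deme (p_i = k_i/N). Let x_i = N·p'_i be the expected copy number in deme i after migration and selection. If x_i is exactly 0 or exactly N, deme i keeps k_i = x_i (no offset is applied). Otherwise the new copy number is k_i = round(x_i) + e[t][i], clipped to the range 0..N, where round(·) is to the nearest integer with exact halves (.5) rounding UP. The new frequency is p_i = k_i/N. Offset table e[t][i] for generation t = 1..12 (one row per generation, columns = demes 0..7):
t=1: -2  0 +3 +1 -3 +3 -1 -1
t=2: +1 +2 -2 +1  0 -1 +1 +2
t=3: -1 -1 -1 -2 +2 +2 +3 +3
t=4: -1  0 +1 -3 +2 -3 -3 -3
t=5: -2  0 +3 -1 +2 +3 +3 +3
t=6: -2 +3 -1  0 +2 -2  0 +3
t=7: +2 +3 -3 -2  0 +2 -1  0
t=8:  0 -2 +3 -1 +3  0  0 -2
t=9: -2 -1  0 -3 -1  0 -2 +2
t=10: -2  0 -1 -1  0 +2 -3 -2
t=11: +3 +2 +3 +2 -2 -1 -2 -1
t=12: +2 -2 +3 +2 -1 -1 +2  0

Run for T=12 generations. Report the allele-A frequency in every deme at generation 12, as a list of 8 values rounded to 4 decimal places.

[0.1282, 0.1026, 0.2821, 0.2564, 0.1795, 0.1282, 0.0769, 0.0000]

t=0: k=[0 0 0 39 0 0 0 0]
t=1: x=[0.0000 0.0000 3.7488 31.0454 3.8800 0.0000 0.0000 0.0000] k=[0 0 7 32 1 0 0 0]
t=2: x=[0.0000 0.6577 8.5048 26.1893 3.9795 0.1013 0.0000 0.0000] k=[0 3 7 27 4 0 0 0]
t=3: x=[0.2762 2.9239 8.3097 22.4661 5.8714 0.4051 0.0000 0.0000] k=[0 2 7 20 8 2 0 0]
t=4: x=[0.1841 2.1666 7.5300 17.2630 8.5617 2.4290 0.2062 0.0000] k=[0 2 9 14 11 0 0 0]
t=5: x=[0.1841 2.3558 8.5048 12.9860 10.1570 1.1138 0.0000 0.0000] k=[0 2 12 12 12 4 0 0]
t=6: x=[0.1841 2.6397 10.6571 11.7966 11.1544 4.4503 0.4124 0.0000] k=[0 6 10 12 13 2 0 0]
t=7: x=[0.5527 5.4940 9.4818 11.6976 11.7530 2.9346 0.2062 0.0000] k=[3 8 6 10 12 5 0 0]
t=8: x=[3.2433 6.9314 6.3631 9.6206 11.0547 5.2580 0.5155 0.0000] k=[3 5 9 9 14 5 1 0]
t=9: x=[2.9635 4.9210 8.3097 9.3243 12.5513 5.5608 1.3394 0.1050] k=[1 4 8 6 12 6 0 2]
t=10: x=[1.1992 3.8733 7.1407 6.6630 10.7554 6.0654 0.8246 1.8856] k=[0 4 6 6 11 8 0 0]
t=11: x=[0.3683 3.5881 5.5868 6.3678 10.1570 7.5780 0.8246 0.0000] k=[3 6 9 8 8 7 0 0]
t=12: x=[3.0567 5.6853 8.3097 7.9433 7.8640 6.4689 0.7216 0.0000] k=[5 4 11 10 7 5 3 0]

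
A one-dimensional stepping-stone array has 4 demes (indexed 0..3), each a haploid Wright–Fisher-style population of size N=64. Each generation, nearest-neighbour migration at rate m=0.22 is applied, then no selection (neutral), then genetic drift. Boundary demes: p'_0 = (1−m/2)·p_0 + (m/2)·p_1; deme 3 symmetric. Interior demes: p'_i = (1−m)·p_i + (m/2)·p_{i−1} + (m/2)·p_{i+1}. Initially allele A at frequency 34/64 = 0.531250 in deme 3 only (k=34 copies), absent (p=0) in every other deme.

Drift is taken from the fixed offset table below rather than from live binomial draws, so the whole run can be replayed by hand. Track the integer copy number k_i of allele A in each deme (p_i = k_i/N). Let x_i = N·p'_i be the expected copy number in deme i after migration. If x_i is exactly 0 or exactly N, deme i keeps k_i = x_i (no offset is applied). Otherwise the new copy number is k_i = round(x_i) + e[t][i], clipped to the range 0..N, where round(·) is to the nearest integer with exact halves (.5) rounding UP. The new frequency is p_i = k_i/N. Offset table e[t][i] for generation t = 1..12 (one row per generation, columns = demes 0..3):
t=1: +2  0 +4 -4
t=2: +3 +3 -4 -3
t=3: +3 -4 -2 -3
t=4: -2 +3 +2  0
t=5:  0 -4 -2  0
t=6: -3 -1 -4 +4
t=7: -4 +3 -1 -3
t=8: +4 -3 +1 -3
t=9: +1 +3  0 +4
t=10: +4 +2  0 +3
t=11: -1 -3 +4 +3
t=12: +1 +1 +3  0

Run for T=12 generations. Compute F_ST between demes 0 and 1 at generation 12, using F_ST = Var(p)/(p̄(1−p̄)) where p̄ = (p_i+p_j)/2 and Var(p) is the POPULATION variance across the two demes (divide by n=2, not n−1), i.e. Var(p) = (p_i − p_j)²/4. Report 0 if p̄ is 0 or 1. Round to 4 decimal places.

0.0060

t=0: k=[0 0 0 34]
t=1: x=[0.0000 0.0000 3.7400 30.2600] k=[0 0 8 26]
t=2: x=[0.0000 0.8800 9.1000 24.0200] k=[0 4 5 21]
t=3: x=[0.4400 3.6700 6.6500 19.2400] k=[3 0 5 16]
t=4: x=[2.6700 0.8800 5.6600 14.7900] k=[1 4 8 15]
t=5: x=[1.3300 4.1100 8.3300 14.2300] k=[1 0 6 14]
t=6: x=[0.8900 0.7700 6.2200 13.1200] k=[0 0 2 17]
t=7: x=[0.0000 0.2200 3.4300 15.3500] k=[0 3 2 12]
t=8: x=[0.3300 2.5600 3.2100 10.9000] k=[4 0 4 8]
t=9: x=[3.5600 0.8800 4.0000 7.5600] k=[5 4 4 12]
t=10: x=[4.8900 4.1100 4.8800 11.1200] k=[9 6 5 14]
t=11: x=[8.6700 6.2200 6.1000 13.0100] k=[8 3 10 16]
t=12: x=[7.4500 4.3200 9.8900 15.3400] k=[8 5 13 15]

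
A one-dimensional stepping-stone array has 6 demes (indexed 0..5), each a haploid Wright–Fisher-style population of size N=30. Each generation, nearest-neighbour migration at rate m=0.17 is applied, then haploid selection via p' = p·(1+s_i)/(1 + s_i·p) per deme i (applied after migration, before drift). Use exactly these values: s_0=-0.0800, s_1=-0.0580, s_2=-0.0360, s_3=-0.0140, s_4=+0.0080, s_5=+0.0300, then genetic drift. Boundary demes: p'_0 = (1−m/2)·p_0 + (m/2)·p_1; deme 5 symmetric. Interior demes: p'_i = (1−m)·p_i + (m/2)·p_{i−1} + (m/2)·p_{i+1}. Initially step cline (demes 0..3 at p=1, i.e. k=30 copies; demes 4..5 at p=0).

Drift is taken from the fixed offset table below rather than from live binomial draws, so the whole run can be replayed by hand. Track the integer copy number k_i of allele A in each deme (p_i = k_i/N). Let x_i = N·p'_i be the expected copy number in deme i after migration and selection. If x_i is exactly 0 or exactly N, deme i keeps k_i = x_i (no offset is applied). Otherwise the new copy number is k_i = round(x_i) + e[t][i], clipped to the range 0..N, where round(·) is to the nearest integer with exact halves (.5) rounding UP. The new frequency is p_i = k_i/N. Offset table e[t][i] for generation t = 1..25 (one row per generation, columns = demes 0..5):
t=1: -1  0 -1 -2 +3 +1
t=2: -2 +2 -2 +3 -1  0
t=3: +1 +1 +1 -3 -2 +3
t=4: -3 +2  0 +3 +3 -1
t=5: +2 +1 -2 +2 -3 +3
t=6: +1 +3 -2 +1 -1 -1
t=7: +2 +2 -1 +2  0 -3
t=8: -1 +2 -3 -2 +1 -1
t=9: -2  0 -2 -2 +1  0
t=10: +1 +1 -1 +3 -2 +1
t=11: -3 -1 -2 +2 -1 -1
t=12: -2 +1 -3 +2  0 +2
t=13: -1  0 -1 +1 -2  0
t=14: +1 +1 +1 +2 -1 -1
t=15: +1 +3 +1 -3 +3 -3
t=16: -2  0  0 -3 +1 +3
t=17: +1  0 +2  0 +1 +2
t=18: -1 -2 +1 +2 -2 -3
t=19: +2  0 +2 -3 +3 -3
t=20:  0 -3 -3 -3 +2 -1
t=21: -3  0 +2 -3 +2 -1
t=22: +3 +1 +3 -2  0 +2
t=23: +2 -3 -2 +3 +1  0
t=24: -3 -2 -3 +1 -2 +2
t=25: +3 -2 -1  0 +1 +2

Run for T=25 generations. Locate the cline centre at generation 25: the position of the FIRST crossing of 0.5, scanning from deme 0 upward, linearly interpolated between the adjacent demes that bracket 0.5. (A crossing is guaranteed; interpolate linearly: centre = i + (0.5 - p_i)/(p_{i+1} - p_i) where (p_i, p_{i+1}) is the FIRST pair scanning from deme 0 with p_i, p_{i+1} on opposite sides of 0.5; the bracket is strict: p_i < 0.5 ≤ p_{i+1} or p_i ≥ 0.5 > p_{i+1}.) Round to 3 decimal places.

t=0: k=[30 30 30 30 0 0]
t=1: x=[30.0000 30.0000 30.0000 27.4169 2.5687 0.0000] k=[30 30 30 25 6 0]
t=2: x=[30.0000 30.0000 29.5594 23.7404 7.1483 0.5250] k=[30 30 28 27 6 1]
t=3: x=[30.0000 29.8196 28.0182 25.2438 7.4043 1.4657] k=[30 30 29 22 5 4]
t=4: x=[30.0000 29.9098 28.4365 21.0618 6.4000 4.1904] k=[30 30 28 24 9 3]
t=5: x=[30.0000 29.8196 27.7550 22.9895 9.8176 3.6027] k=[30 30 26 25 7 7]
t=6: x=[30.0000 29.6393 26.1332 23.4834 8.5787 7.1599] k=[30 30 24 24 8 6]
t=7: x=[30.0000 29.4592 24.3436 22.5614 9.2409 6.3161] k=[30 30 23 25 9 3]
t=8: x=[30.0000 29.3691 23.5820 23.3977 9.9028 3.6027] k=[30 30 21 21 11 3]
t=9: x=[30.0000 29.1892 21.5442 20.0565 11.2259 3.7765] k=[30 29 20 18 12 4]
t=10: x=[29.9076 28.2227 20.3567 17.5575 11.8871 4.7979] k=[30 29 19 21 10 6]
t=11: x=[29.9076 28.1331 19.7743 19.8003 10.6497 6.4891] k=[27 27 18 22 10 5]
t=12: x=[26.7672 26.0338 18.8494 20.5490 10.6497 5.5576] k=[25 27 16 23 11 8]
t=13: x=[24.8225 25.6787 17.2620 21.2982 11.8220 8.4330] k=[24 26 16 22 10 8]
t=14: x=[23.7683 24.7253 17.0911 20.3781 10.9052 8.3469] k=[25 26 18 22 10 7]
t=15: x=[24.7326 24.9906 18.7635 20.5490 10.8201 7.4188] k=[26 28 20 18 14 4]
t=16: x=[25.8827 26.9921 20.2705 17.7279 13.5492 4.9714] k=[24 27 20 15 15 8]
t=17: x=[23.8577 25.9450 19.9262 15.3193 14.4647 8.7774] k=[25 26 22 15 15 11]
t=18: x=[24.7326 25.3448 21.5238 15.4894 14.7197 11.5492] k=[24 23 23 17 13 9]
t=19: x=[23.5005 22.7620 22.2817 17.0664 13.0587 9.5312] k=[26 23 24 14 16 7]
t=20: x=[25.4313 23.0253 22.8676 14.9143 15.1248 7.9363] k=[25 20 20 12 17 7]
t=21: x=[24.1945 20.0314 19.0665 13.0010 15.7846 8.0225] k=[21 20 21 10 18 7]
t=22: x=[20.3784 19.7711 19.7339 11.5148 16.4442 8.1087] k=[23 21 23 10 16 10]
t=23: x=[22.3652 20.9673 21.5035 11.5148 15.0398 10.7127] k=[24 18 20 15 16 11]
t=24: x=[23.0550 18.2559 19.1524 15.4044 15.5497 11.6348] k=[20 16 16 16 14 14]
t=25: x=[19.0879 15.8944 15.7259 15.7245 14.2296 14.2209] k=[22 14 15 16 15 16]

0.875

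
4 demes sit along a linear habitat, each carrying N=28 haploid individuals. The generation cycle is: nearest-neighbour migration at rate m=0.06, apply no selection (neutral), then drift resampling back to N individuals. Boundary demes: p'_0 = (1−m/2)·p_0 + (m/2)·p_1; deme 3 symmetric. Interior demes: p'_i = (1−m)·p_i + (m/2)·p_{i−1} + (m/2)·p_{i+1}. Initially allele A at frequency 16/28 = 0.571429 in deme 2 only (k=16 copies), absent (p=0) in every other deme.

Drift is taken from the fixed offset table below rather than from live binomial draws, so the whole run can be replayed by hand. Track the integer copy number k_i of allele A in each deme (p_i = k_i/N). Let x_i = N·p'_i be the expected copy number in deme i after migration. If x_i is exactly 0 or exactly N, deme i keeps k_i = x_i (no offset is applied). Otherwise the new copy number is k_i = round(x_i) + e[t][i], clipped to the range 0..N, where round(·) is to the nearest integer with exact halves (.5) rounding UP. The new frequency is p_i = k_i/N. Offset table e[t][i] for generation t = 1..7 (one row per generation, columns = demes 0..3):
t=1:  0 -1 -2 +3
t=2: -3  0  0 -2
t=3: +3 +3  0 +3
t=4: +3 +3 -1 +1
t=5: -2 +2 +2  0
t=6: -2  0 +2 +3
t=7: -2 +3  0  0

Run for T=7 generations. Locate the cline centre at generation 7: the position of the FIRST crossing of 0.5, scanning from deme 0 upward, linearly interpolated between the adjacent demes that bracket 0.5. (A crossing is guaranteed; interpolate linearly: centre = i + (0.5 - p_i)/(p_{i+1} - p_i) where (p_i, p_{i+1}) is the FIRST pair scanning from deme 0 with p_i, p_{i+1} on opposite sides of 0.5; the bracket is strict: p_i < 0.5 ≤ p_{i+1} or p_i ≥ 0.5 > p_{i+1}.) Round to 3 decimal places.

2.000

t=0: k=[0 0 16 0]
t=1: x=[0.0000 0.4800 15.0400 0.4800] k=[0 0 13 3]
t=2: x=[0.0000 0.3900 12.3100 3.3000] k=[0 0 12 1]
t=3: x=[0.0000 0.3600 11.3100 1.3300] k=[0 3 11 4]
t=4: x=[0.0900 3.1500 10.5500 4.2100] k=[3 6 10 5]
t=5: x=[3.0900 6.0300 9.7300 5.1500] k=[1 8 12 5]
t=6: x=[1.2100 7.9100 11.6700 5.2100] k=[0 8 14 8]
t=7: x=[0.2400 7.9400 13.6400 8.1800] k=[0 11 14 8]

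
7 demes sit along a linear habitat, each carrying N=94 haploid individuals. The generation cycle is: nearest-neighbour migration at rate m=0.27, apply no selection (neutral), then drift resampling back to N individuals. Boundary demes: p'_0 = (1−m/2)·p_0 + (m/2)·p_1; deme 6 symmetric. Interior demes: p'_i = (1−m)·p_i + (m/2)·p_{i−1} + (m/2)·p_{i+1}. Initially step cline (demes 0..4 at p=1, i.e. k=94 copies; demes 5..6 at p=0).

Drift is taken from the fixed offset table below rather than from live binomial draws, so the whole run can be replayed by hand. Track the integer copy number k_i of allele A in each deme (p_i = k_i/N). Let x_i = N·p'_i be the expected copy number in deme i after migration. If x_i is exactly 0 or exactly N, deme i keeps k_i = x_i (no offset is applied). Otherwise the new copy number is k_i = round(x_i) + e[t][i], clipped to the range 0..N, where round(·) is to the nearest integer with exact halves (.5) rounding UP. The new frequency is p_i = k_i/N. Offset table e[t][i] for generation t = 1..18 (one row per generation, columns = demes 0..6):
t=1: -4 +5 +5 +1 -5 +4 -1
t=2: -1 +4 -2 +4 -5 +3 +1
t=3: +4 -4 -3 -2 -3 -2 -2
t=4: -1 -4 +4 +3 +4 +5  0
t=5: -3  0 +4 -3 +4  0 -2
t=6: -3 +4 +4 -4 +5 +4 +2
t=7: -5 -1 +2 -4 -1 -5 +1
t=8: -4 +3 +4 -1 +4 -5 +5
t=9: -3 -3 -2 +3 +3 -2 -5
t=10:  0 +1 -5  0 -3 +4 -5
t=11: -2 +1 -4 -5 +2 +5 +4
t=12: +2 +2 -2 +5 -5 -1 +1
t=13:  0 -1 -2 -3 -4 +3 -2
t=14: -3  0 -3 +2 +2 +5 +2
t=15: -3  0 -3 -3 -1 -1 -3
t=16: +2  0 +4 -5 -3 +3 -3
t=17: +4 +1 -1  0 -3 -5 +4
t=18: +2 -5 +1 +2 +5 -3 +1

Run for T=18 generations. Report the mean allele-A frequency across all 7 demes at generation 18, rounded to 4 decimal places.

0.6915

t=0: k=[94 94 94 94 94 0 0]
t=1: x=[94.0000 94.0000 94.0000 94.0000 81.3100 12.6900 0.0000] k=[94 94 94 94 76 17 0]
t=2: x=[94.0000 94.0000 94.0000 91.5700 70.4650 22.6700 2.2950] k=[94 94 94 94 65 26 3]
t=3: x=[94.0000 94.0000 94.0000 90.0850 63.6500 28.1600 6.1050] k=[94 94 94 88 61 26 4]
t=4: x=[94.0000 94.0000 93.1900 85.1650 59.9200 27.7550 6.9700] k=[94 94 94 88 64 33 7]
t=5: x=[94.0000 94.0000 93.1900 85.5700 63.0550 33.6750 10.5100] k=[94 94 94 83 67 34 9]
t=6: x=[94.0000 94.0000 92.5150 82.3250 64.7050 35.0800 12.3750] k=[94 94 94 78 70 39 14]
t=7: x=[94.0000 94.0000 91.8400 79.0800 66.8950 39.8100 17.3750] k=[94 94 94 75 66 35 18]
t=8: x=[94.0000 94.0000 91.4350 76.3500 63.0300 36.8900 20.2950] k=[94 94 94 75 67 32 25]
t=9: x=[94.0000 94.0000 91.4350 76.4850 63.3550 35.7800 25.9450] k=[94 94 89 79 66 34 21]
t=10: x=[94.0000 93.3250 88.3250 78.5950 63.4350 36.5650 22.7550] k=[94 94 83 79 60 41 18]
t=11: x=[94.0000 92.5150 83.9450 76.9750 60.0000 40.4600 21.1050] k=[94 94 80 72 62 45 25]
t=12: x=[94.0000 92.1100 80.8100 71.7300 61.0550 44.5950 27.7000] k=[94 94 79 77 56 44 29]
t=13: x=[94.0000 91.9750 80.7550 74.4350 57.2150 43.5950 31.0250] k=[94 91 79 71 53 47 29]
t=14: x=[93.5950 89.7850 79.5400 69.6500 54.6200 45.3800 31.4300] k=[91 90 77 72 57 50 33]
t=15: x=[90.8650 88.3800 78.0800 70.6500 58.0800 48.6500 35.2950] k=[88 88 75 68 57 48 32]
t=16: x=[88.0000 86.2450 75.8100 67.4600 57.2700 47.0550 34.1600] k=[90 86 80 62 54 50 31]
t=17: x=[89.4600 85.7300 78.3800 63.3500 54.5400 47.9750 33.5650] k=[93 87 77 63 52 43 38]
t=18: x=[92.1900 86.4600 76.4600 63.4050 52.2700 43.5400 38.6750] k=[94 81 77 65 57 41 40]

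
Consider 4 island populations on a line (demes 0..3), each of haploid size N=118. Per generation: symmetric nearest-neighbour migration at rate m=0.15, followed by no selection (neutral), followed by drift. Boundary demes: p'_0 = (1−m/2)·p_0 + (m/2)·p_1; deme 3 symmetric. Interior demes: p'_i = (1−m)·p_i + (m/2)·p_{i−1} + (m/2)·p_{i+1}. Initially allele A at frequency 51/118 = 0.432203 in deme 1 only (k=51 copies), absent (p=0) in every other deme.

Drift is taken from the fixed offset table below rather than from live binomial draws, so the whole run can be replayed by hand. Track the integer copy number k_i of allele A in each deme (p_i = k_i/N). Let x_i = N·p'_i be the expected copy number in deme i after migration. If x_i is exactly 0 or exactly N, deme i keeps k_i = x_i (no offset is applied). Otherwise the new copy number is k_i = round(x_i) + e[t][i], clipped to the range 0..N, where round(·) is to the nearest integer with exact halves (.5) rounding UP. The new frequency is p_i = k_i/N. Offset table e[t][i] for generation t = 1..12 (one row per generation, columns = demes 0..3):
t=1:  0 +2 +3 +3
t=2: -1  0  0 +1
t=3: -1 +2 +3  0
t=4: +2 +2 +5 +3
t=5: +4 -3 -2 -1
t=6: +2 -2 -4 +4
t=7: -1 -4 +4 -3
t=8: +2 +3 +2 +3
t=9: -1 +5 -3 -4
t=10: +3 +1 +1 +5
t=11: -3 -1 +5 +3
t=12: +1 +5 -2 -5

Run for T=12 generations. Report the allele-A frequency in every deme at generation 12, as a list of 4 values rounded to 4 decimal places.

t=0: k=[0 51 0 0]
t=1: x=[3.8250 43.3500 3.8250 0.0000] k=[4 45 7 0]
t=2: x=[7.0750 39.0750 9.3250 0.5250] k=[6 39 9 2]
t=3: x=[8.4750 34.2750 10.7250 2.5250] k=[7 36 14 3]
t=4: x=[9.1750 32.1750 14.8250 3.8250] k=[11 34 20 7]
t=5: x=[12.7250 31.2250 20.0750 7.9750] k=[17 28 18 7]
t=6: x=[17.8250 26.4250 17.9250 7.8250] k=[20 24 14 12]
t=7: x=[20.3000 22.9500 14.6000 12.1500] k=[19 19 19 9]
t=8: x=[19.0000 19.0000 18.2500 9.7500] k=[21 22 20 13]
t=9: x=[21.0750 21.7750 19.6250 13.5250] k=[20 27 17 10]
t=10: x=[20.5250 25.7250 17.2250 10.5250] k=[24 27 18 16]
t=11: x=[24.2250 26.1000 18.5250 16.1500] k=[21 25 24 19]
t=12: x=[21.3000 24.6250 23.7000 19.3750] k=[22 30 22 14]

[0.1864, 0.2542, 0.1864, 0.1186]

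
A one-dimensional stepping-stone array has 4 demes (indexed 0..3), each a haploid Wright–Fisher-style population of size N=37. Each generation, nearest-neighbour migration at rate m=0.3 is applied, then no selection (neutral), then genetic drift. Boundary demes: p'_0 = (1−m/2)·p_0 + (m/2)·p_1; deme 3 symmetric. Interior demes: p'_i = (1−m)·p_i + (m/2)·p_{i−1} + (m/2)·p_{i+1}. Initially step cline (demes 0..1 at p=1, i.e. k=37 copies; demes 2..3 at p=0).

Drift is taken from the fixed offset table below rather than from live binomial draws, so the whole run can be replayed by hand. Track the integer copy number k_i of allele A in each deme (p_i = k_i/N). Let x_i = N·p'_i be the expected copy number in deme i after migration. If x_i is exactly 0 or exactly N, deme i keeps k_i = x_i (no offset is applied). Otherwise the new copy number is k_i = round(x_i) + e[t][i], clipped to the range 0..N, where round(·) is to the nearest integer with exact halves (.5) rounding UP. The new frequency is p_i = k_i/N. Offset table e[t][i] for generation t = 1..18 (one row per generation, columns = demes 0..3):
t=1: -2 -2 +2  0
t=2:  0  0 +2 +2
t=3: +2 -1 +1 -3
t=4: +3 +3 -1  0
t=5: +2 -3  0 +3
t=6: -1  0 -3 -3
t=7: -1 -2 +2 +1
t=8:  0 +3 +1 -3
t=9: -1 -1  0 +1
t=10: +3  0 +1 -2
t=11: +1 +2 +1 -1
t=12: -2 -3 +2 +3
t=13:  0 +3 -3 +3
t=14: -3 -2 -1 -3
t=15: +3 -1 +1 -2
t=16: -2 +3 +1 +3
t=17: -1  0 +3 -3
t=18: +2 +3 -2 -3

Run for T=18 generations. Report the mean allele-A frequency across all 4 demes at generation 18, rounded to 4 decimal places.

t=0: k=[37 37 0 0]
t=1: x=[37.0000 31.4500 5.5500 0.0000] k=[37 29 8 0]
t=2: x=[35.8000 27.0500 9.9500 1.2000] k=[36 27 12 3]
t=3: x=[34.6500 26.1000 12.9000 4.3500] k=[37 25 14 1]
t=4: x=[35.2000 25.1500 13.7000 2.9500] k=[37 28 13 3]
t=5: x=[35.6500 27.1000 13.7500 4.5000] k=[37 24 14 8]
t=6: x=[35.0500 24.4500 14.6000 8.9000] k=[34 24 12 6]
t=7: x=[32.5000 23.7000 12.9000 6.9000] k=[32 22 15 8]
t=8: x=[30.5000 22.4500 15.0000 9.0500] k=[31 25 16 6]
t=9: x=[30.1000 24.5500 15.8500 7.5000] k=[29 24 16 9]
t=10: x=[28.2500 23.5500 16.1500 10.0500] k=[31 24 17 8]
t=11: x=[29.9500 24.0000 16.7000 9.3500] k=[31 26 18 8]
t=12: x=[30.2500 25.5500 17.7000 9.5000] k=[28 23 20 13]
t=13: x=[27.2500 23.3000 19.4000 14.0500] k=[27 26 16 17]
t=14: x=[26.8500 24.6500 17.6500 16.8500] k=[24 23 17 14]
t=15: x=[23.8500 22.2500 17.4500 14.4500] k=[27 21 18 12]
t=16: x=[26.1000 21.4500 17.5500 12.9000] k=[24 24 19 16]
t=17: x=[24.0000 23.2500 19.3000 16.4500] k=[23 23 22 13]
t=18: x=[23.0000 22.8500 20.8000 14.3500] k=[25 26 19 11]

0.5473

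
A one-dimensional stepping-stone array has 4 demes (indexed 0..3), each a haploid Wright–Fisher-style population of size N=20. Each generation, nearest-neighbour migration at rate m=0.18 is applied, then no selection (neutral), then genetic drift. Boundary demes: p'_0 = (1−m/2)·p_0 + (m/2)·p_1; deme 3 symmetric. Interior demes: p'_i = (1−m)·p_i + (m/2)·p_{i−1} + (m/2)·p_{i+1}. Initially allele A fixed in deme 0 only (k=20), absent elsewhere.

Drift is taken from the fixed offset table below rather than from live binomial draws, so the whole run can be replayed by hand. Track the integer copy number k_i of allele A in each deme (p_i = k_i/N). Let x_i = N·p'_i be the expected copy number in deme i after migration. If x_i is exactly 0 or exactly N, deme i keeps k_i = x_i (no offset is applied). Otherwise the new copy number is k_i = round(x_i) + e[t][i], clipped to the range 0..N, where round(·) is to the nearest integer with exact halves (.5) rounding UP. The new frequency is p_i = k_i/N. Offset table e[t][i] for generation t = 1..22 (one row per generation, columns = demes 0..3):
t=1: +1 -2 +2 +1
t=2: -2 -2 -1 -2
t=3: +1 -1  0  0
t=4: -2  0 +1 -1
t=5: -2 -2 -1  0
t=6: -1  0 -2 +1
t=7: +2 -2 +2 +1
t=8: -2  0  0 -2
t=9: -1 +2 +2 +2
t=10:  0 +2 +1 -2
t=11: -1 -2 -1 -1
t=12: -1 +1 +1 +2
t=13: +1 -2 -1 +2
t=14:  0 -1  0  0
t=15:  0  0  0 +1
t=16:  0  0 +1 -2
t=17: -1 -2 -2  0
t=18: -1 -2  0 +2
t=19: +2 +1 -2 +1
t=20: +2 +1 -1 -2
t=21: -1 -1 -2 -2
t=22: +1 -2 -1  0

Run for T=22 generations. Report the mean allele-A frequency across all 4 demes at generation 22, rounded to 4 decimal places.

0.0750

t=0: k=[20 0 0 0]
t=1: x=[18.2000 1.8000 0.0000 0.0000] k=[19 0 0 0]
t=2: x=[17.2900 1.7100 0.0000 0.0000] k=[15 0 0 0]
t=3: x=[13.6500 1.3500 0.0000 0.0000] k=[15 0 0 0]
t=4: x=[13.6500 1.3500 0.0000 0.0000] k=[12 1 0 0]
t=5: x=[11.0100 1.9000 0.0900 0.0000] k=[9 0 0 0]
t=6: x=[8.1900 0.8100 0.0000 0.0000] k=[7 1 0 0]
t=7: x=[6.4600 1.4500 0.0900 0.0000] k=[8 0 2 0]
t=8: x=[7.2800 0.9000 1.6400 0.1800] k=[5 1 2 0]
t=9: x=[4.6400 1.4500 1.7300 0.1800] k=[4 3 4 2]
t=10: x=[3.9100 3.1800 3.7300 2.1800] k=[4 5 5 0]
t=11: x=[4.0900 4.9100 4.5500 0.4500] k=[3 3 4 0]
t=12: x=[3.0000 3.0900 3.5500 0.3600] k=[2 4 5 2]
t=13: x=[2.1800 3.9100 4.6400 2.2700] k=[3 2 4 4]
t=14: x=[2.9100 2.2700 3.8200 4.0000] k=[3 1 4 4]
t=15: x=[2.8200 1.4500 3.7300 4.0000] k=[3 1 4 5]
t=16: x=[2.8200 1.4500 3.8200 4.9100] k=[3 1 5 3]
t=17: x=[2.8200 1.5400 4.4600 3.1800] k=[2 0 2 3]
t=18: x=[1.8200 0.3600 1.9100 2.9100] k=[1 0 2 5]
t=19: x=[0.9100 0.2700 2.0900 4.7300] k=[3 1 0 6]
t=20: x=[2.8200 1.0900 0.6300 5.4600] k=[5 2 0 3]
t=21: x=[4.7300 2.0900 0.4500 2.7300] k=[4 1 0 1]
t=22: x=[3.7300 1.1800 0.1800 0.9100] k=[5 0 0 1]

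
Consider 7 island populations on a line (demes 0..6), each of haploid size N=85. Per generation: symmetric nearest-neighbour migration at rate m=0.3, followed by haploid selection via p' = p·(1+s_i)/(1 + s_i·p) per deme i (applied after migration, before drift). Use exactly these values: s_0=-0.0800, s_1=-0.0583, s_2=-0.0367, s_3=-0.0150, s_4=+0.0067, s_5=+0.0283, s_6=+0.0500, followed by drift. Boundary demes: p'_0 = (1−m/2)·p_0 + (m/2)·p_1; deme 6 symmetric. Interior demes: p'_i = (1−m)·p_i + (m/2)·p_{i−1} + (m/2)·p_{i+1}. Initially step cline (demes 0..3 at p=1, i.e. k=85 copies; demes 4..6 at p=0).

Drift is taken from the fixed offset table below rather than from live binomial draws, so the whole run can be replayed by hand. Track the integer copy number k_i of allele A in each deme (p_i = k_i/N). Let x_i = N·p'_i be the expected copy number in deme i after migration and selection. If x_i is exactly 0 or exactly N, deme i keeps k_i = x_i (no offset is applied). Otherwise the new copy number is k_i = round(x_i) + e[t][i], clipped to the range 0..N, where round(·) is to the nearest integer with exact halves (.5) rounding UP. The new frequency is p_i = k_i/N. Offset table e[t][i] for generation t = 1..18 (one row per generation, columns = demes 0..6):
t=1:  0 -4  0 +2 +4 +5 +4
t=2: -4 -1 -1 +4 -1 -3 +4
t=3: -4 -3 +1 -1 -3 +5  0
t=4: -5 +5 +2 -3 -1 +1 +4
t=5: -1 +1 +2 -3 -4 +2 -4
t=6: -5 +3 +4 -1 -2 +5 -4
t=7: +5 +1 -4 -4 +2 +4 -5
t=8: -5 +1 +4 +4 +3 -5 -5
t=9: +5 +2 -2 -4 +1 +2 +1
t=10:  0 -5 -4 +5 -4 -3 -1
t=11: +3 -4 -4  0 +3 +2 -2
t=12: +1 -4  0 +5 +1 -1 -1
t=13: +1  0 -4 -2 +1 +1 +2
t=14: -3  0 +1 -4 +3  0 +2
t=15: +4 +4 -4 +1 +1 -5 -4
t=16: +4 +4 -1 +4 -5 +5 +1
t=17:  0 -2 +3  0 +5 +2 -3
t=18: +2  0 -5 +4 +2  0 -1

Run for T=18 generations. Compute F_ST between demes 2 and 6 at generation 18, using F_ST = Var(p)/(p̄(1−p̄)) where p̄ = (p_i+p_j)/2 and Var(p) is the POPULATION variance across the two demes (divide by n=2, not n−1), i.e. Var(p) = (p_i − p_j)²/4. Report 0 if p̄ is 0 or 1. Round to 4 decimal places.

t=0: k=[85 85 85 85 0 0 0]
t=1: x=[85.0000 85.0000 85.0000 72.0853 12.8225 0.0000 0.0000] k=[85 85 85 74 17 0 0]
t=2: x=[85.0000 85.0000 83.2884 66.8855 23.1122 2.6199 0.0000] k=[85 85 82 71 22 0 0]
t=3: x=[85.0000 84.5223 80.6482 65.0703 26.1708 3.3897 0.0000] k=[85 82 82 64 23 8 0]
t=4: x=[84.5111 82.2972 79.0979 60.2859 27.0229 9.2782 1.2591] k=[80 85 81 57 26 10 5]
t=5: x=[80.4004 83.5678 77.7560 55.6603 28.3761 11.9334 6.0171] k=[79 85 80 53 24 14 2]
t=6: x=[79.4853 83.2500 76.4157 52.3968 26.9728 14.0237 3.9811] k=[74 85 80 51 25 19 0]
t=7: x=[74.9332 82.4559 76.1066 51.1426 28.1255 17.4336 2.9875] k=[80 83 72 47 30 21 0]
t=8: x=[80.0773 80.6591 69.4301 47.8843 31.3320 19.6180 3.3014] k=[75 82 73 52 34 15 0]
t=9: x=[75.3600 79.2882 70.7623 52.1459 33.9861 15.9586 2.3594] k=[80 81 69 48 35 18 3]
t=10: x=[79.7543 78.7089 67.1280 48.8864 34.5368 18.7039 5.4955] k=[80 74 63 54 31 16 4]
t=11: x=[78.6254 72.6284 62.6903 51.5940 32.3337 16.8234 6.0693] k=[82 69 59 52 35 19 4]
t=12: x=[79.6467 68.6722 58.7769 50.1898 35.2877 19.5672 6.5385] k=[81 65 59 55 36 19 6]
t=13: x=[78.0887 65.6159 58.6247 52.4470 36.4389 20.0240 8.3086] k=[79 66 55 50 37 21 10]
t=14: x=[76.4284 65.4091 55.1803 48.4855 36.6892 22.2047 12.1492] k=[73 65 56 44 40 22 14]
t=15: x=[70.8433 63.9120 54.8263 44.8800 38.0403 23.9774 15.8186] k=[75 68 51 46 39 19 12]
t=16: x=[73.1234 65.6159 52.0488 45.3805 37.1896 21.3937 13.5981] k=[77 70 51 49 32 26 15]
t=17: x=[75.2533 67.3756 52.8056 46.4318 33.7858 25.7481 17.3129] k=[75 65 56 46 39 28 14]
t=18: x=[72.6453 64.2215 55.1297 46.1314 38.5406 28.0722 16.7464] k=[75 64 50 50 41 28 16]

0.1684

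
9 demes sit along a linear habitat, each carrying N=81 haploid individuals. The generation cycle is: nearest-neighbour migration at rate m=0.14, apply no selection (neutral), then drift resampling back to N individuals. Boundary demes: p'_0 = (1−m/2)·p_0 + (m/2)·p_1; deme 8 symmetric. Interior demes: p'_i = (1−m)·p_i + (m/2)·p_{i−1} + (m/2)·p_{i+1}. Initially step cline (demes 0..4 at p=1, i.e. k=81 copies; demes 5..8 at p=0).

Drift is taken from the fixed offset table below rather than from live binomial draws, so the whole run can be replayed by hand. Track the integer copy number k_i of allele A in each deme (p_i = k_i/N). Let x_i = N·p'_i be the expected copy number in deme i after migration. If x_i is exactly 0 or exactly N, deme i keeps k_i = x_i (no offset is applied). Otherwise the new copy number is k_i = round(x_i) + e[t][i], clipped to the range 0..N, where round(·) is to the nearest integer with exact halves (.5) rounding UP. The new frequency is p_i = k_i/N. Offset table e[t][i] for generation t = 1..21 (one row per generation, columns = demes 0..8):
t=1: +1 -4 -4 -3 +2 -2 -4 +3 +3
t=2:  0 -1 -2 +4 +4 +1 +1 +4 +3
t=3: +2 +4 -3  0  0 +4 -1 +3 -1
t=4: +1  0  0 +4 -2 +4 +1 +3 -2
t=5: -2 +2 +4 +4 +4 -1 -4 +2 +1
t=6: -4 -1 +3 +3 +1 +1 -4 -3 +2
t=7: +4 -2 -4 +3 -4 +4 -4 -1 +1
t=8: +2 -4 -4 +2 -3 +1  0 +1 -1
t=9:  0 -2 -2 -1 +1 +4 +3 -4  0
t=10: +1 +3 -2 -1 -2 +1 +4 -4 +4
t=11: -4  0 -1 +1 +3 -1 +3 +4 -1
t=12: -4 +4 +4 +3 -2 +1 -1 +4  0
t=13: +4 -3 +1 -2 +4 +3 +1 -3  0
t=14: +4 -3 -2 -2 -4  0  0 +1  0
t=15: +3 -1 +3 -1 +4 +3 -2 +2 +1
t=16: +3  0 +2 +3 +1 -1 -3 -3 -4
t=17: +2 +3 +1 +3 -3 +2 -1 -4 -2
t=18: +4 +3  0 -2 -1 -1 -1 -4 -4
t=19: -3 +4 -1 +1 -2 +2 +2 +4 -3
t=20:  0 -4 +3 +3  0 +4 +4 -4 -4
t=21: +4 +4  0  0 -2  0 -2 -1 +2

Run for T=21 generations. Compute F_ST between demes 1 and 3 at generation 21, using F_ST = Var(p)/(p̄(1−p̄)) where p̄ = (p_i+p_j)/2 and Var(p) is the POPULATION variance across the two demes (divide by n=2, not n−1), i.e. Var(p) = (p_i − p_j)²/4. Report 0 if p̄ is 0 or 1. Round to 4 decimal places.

t=0: k=[81 81 81 81 81 0 0 0 0]
t=1: x=[81.0000 81.0000 81.0000 81.0000 75.3300 5.6700 0.0000 0.0000 0.0000] k=[81 81 81 81 77 4 0 0 0]
t=2: x=[81.0000 81.0000 81.0000 80.7200 72.1700 8.8300 0.2800 0.0000 0.0000] k=[81 81 81 81 76 10 1 0 0]
t=3: x=[81.0000 81.0000 81.0000 80.6500 71.7300 13.9900 1.5600 0.0700 0.0000] k=[81 81 81 81 72 18 1 3 0]
t=4: x=[81.0000 81.0000 81.0000 80.3700 68.8500 20.5900 2.3300 2.6500 0.2100] k=[81 81 81 81 67 25 3 6 0]
t=5: x=[81.0000 81.0000 81.0000 80.0200 65.0400 26.4000 4.7500 5.3700 0.4200] k=[81 81 81 81 69 25 1 7 1]
t=6: x=[81.0000 81.0000 81.0000 80.1600 66.7600 26.4000 3.1000 6.1600 1.4200] k=[81 81 81 81 68 27 0 3 3]
t=7: x=[81.0000 81.0000 81.0000 80.0900 66.0400 27.9800 2.1000 2.7900 3.0000] k=[81 81 81 81 62 32 0 2 4]
t=8: x=[81.0000 81.0000 81.0000 79.6700 61.2300 31.8600 2.3800 2.0000 3.8600] k=[81 81 81 81 58 33 2 3 3]
t=9: x=[81.0000 81.0000 81.0000 79.3900 57.8600 32.5800 4.2400 2.9300 3.0000] k=[81 81 81 78 59 37 7 0 3]
t=10: x=[81.0000 81.0000 80.7900 76.8800 58.7900 36.4400 8.6100 0.7000 2.7900] k=[81 81 79 76 57 37 13 0 7]
t=11: x=[81.0000 80.8600 78.9300 74.8800 56.9300 36.7200 13.7700 1.4000 6.5100] k=[81 81 78 76 60 36 17 5 6]
t=12: x=[81.0000 80.7900 78.0700 75.0200 59.4400 36.3500 17.4900 5.9100 5.9300] k=[81 81 81 78 57 37 16 10 6]
t=13: x=[81.0000 81.0000 80.7900 76.7400 57.0700 36.9300 17.0500 10.1400 6.2800] k=[81 81 81 75 61 40 18 7 6]
t=14: x=[81.0000 81.0000 80.5800 74.4400 60.5100 39.9300 18.7700 7.7000 6.0700] k=[81 81 79 72 57 40 19 9 6]
t=15: x=[81.0000 80.8600 78.6500 71.4400 56.8600 39.7200 19.7700 9.4900 6.2100] k=[81 80 81 70 61 43 18 11 7]
t=16: x=[80.9300 80.1400 80.1600 70.1400 60.3700 42.5100 19.2600 11.2100 7.2800] k=[81 80 81 73 61 42 16 8 3]
t=17: x=[80.9300 80.1400 80.3700 72.7200 60.5100 41.5100 17.2600 8.2100 3.3500] k=[81 81 81 76 58 44 16 4 1]
t=18: x=[81.0000 81.0000 80.6500 75.0900 58.2800 43.0200 17.1200 4.6300 1.2100] k=[81 81 81 73 57 42 16 1 0]
t=19: x=[81.0000 81.0000 80.4400 72.4400 57.0700 41.2300 16.7700 1.9800 0.0700] k=[81 81 79 73 55 43 19 6 0]
t=20: x=[81.0000 80.8600 78.7200 72.1600 55.4200 42.1600 19.7700 6.4900 0.4200] k=[81 77 81 75 55 46 24 2 0]
t=21: x=[80.7200 77.5600 80.3000 74.0200 55.7700 45.0900 24.0000 3.4000 0.1400] k=[81 81 80 74 54 45 22 2 2]

0.0452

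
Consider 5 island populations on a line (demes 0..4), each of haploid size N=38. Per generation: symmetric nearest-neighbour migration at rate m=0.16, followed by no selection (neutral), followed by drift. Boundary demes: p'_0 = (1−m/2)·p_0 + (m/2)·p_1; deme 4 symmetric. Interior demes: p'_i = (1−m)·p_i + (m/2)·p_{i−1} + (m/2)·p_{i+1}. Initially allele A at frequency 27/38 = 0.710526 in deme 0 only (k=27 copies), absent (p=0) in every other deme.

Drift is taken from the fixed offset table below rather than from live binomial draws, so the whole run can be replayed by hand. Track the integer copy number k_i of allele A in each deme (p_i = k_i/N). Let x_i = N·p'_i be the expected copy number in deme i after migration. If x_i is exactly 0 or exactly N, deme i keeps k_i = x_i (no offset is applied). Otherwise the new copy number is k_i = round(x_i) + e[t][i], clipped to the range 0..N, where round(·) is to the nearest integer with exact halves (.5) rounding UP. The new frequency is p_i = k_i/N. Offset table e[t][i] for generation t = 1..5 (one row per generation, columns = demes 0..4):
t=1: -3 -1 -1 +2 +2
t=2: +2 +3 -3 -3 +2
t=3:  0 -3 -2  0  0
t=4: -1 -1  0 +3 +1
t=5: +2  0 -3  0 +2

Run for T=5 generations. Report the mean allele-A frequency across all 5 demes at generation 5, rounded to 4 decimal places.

t=0: k=[27 0 0 0 0]
t=1: x=[24.8400 2.1600 0.0000 0.0000 0.0000] k=[22 1 0 0 0]
t=2: x=[20.3200 2.6000 0.0800 0.0000 0.0000] k=[22 6 0 0 0]
t=3: x=[20.7200 6.8000 0.4800 0.0000 0.0000] k=[21 4 0 0 0]
t=4: x=[19.6400 5.0400 0.3200 0.0000 0.0000] k=[19 4 0 0 0]
t=5: x=[17.8000 4.8800 0.3200 0.0000 0.0000] k=[20 5 0 0 0]

0.1316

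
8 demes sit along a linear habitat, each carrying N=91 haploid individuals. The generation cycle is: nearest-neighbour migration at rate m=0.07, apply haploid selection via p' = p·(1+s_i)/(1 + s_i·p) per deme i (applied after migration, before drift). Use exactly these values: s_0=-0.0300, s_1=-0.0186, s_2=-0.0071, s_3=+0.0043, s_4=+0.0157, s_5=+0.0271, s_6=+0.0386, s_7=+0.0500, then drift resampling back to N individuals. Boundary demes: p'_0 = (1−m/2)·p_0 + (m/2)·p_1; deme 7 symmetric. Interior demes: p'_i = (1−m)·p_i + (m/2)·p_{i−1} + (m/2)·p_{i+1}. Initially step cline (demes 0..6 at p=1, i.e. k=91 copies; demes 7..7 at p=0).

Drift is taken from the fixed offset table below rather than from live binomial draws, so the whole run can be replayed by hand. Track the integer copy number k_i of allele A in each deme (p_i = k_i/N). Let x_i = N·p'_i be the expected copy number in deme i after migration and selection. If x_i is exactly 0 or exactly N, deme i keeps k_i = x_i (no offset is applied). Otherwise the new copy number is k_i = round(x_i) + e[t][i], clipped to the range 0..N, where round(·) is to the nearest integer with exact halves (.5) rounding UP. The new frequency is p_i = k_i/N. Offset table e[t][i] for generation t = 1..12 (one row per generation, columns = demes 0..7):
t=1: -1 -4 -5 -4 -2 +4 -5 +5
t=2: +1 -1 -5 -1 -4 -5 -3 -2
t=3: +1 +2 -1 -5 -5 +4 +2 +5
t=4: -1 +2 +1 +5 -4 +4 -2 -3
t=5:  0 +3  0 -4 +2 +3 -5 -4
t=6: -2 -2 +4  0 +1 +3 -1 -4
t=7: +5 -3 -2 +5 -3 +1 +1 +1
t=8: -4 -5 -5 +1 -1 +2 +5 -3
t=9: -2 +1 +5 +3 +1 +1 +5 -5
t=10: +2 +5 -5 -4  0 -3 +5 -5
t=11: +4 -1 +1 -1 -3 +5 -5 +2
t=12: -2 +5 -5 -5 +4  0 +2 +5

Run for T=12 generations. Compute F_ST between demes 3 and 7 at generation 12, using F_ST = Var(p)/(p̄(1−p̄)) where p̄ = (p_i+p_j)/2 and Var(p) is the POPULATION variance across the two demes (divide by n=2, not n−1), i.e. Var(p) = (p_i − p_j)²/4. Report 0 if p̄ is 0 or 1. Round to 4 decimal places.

0.3530

t=0: k=[91 91 91 91 91 91 91 0]
t=1: x=[91.0000 91.0000 91.0000 91.0000 91.0000 91.0000 87.9294 3.3384] k=[91 91 91 91 91 91 83 8]
t=2: x=[91.0000 91.0000 91.0000 91.0000 91.0000 90.7274 80.9972 11.0915] k=[91 91 91 91 91 86 78 9]
t=3: x=[91.0000 91.0000 91.0000 91.0000 90.8277 86.0223 76.3369 11.9110] k=[91 91 91 91 86 90 78 17]
t=4: x=[91.0000 91.0000 91.0000 90.8257 86.3837 89.4805 76.7462 19.8827] k=[91 91 91 91 82 91 75 17]
t=5: x=[91.0000 91.0000 91.0000 90.6863 82.7476 90.1479 74.0584 19.7747] k=[91 91 91 87 85 91 69 16]
t=6: x=[91.0000 91.0000 90.8590 87.0861 85.3629 90.0456 68.5614 18.5656] k=[91 91 91 87 86 91 68 15]
t=7: x=[91.0000 91.0000 90.8590 87.1210 86.2802 90.0456 67.6141 17.5354] k=[91 91 89 91 83 91 69 19]
t=8: x=[91.0000 90.9287 89.1270 90.6515 83.6657 89.9774 68.6644 21.5419] k=[91 86 84 91 83 91 74 19]
t=9: x=[90.8196 86.0173 84.2707 90.4772 83.6657 90.1479 73.2181 21.7215] k=[89 87 89 91 85 91 78 17]
t=10: x=[88.8675 87.0700 88.9860 90.7212 85.5010 90.3524 76.7803 19.8827] k=[91 91 84 87 86 87 82 15]
t=11: x=[91.0000 90.7504 84.3059 86.8769 86.1421 86.8961 80.1958 18.0403] k=[91 90 85 86 83 91 75 20]
t=12: x=[90.9639 89.8387 85.1712 85.8808 83.4930 90.1820 74.1610 22.7472] k=[89 91 80 81 87 90 76 28]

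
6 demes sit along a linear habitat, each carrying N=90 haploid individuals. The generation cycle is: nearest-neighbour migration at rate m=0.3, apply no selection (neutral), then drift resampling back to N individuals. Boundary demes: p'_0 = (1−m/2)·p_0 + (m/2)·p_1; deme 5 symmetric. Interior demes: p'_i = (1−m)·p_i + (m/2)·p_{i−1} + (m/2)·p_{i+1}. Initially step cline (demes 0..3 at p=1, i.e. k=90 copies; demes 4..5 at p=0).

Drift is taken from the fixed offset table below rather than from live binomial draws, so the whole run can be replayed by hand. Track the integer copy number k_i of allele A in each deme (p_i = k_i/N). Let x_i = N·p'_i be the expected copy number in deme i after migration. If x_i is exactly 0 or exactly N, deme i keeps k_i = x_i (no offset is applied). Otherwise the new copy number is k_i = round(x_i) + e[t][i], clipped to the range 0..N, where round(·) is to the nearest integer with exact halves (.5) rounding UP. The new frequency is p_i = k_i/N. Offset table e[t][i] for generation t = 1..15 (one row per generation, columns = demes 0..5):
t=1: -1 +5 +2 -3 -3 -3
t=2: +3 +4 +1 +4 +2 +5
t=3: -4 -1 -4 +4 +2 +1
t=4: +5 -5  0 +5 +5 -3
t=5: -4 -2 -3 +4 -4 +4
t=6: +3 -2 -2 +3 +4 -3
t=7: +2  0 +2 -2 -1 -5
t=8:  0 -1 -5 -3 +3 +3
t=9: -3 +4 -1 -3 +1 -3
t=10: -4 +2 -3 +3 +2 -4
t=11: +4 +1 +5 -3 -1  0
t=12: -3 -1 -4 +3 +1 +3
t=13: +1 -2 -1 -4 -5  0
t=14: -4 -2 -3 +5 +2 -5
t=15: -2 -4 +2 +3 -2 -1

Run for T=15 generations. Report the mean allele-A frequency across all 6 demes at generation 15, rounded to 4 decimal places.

t=0: k=[90 90 90 90 0 0]
t=1: x=[90.0000 90.0000 90.0000 76.5000 13.5000 0.0000] k=[90 90 90 74 11 0]
t=2: x=[90.0000 90.0000 87.6000 66.9500 18.8000 1.6500] k=[90 90 89 71 21 7]
t=3: x=[90.0000 89.8500 86.4500 66.2000 26.4000 9.1000] k=[90 89 82 70 28 10]
t=4: x=[89.8500 88.1000 81.2500 65.5000 31.6000 12.7000] k=[90 83 81 71 37 10]
t=5: x=[88.9500 83.7500 79.8000 67.4000 38.0500 14.0500] k=[85 82 77 71 34 18]
t=6: x=[84.5500 81.7000 76.8500 66.3500 37.1500 20.4000] k=[88 80 75 69 41 17]
t=7: x=[86.8000 80.4500 74.8500 65.7000 41.6000 20.6000] k=[89 80 77 64 41 16]
t=8: x=[87.6500 80.9000 75.5000 62.5000 40.7000 19.7500] k=[88 80 71 60 44 23]
t=9: x=[86.8000 79.8500 70.7000 59.2500 43.2500 26.1500] k=[84 84 70 56 44 23]
t=10: x=[84.0000 81.9000 70.0000 56.3000 42.6500 26.1500] k=[80 84 67 59 45 22]
t=11: x=[80.6000 80.8500 68.3500 58.1000 43.6500 25.4500] k=[85 82 73 55 43 25]
t=12: x=[84.5500 81.1000 71.6500 55.9000 42.1000 27.7000] k=[82 80 68 59 43 31]
t=13: x=[81.7000 78.5000 68.4500 57.9500 43.6000 32.8000] k=[83 77 67 54 39 33]
t=14: x=[82.1000 76.4000 66.5500 53.7000 40.3500 33.9000] k=[78 74 64 59 42 29]
t=15: x=[77.4000 73.1000 64.7500 57.2000 42.6000 30.9500] k=[75 69 67 60 41 30]

0.6333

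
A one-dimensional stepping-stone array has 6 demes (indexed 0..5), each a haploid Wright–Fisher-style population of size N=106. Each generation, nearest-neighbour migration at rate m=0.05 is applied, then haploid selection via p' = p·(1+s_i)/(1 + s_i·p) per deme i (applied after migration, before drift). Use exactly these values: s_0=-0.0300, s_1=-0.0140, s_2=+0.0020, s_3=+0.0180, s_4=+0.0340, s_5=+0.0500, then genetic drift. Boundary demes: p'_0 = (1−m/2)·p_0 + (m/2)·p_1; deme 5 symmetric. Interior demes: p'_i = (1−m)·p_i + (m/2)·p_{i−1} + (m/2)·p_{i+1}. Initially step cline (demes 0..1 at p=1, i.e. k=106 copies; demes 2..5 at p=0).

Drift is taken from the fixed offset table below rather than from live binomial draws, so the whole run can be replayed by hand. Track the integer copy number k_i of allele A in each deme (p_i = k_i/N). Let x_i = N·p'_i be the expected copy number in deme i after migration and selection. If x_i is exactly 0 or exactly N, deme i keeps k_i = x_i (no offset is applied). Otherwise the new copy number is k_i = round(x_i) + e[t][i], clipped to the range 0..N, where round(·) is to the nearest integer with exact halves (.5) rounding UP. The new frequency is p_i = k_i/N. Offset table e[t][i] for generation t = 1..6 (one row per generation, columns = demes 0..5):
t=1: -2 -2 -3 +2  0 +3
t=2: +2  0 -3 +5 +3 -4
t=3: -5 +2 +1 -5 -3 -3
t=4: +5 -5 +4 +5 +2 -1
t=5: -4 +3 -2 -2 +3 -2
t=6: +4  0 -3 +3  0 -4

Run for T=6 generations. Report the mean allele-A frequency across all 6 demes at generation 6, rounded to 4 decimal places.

0.3365

t=0: k=[106 106 0 0 0 0]
t=1: x=[106.0000 103.3133 2.6552 0.0000 0.0000 0.0000] k=[106 101 0 0 0 0]
t=2: x=[105.8711 98.5024 2.5299 0.0000 0.0000 0.0000] k=[106 99 0 0 0 0]
t=3: x=[105.8196 96.5797 2.4798 0.0000 0.0000 0.0000] k=[101 99 3 0 0 0]
t=4: x=[100.8015 96.5291 5.3351 0.0763 0.0000 0.0000] k=[106 92 9 5 0 0]
t=5: x=[105.6392 90.0852 10.9947 5.0603 0.1292 0.0000] k=[102 93 9 3 3 0]
t=6: x=[101.6497 90.9438 10.9696 3.2050 3.0216 0.0787] k=[106 91 8 6 3 0]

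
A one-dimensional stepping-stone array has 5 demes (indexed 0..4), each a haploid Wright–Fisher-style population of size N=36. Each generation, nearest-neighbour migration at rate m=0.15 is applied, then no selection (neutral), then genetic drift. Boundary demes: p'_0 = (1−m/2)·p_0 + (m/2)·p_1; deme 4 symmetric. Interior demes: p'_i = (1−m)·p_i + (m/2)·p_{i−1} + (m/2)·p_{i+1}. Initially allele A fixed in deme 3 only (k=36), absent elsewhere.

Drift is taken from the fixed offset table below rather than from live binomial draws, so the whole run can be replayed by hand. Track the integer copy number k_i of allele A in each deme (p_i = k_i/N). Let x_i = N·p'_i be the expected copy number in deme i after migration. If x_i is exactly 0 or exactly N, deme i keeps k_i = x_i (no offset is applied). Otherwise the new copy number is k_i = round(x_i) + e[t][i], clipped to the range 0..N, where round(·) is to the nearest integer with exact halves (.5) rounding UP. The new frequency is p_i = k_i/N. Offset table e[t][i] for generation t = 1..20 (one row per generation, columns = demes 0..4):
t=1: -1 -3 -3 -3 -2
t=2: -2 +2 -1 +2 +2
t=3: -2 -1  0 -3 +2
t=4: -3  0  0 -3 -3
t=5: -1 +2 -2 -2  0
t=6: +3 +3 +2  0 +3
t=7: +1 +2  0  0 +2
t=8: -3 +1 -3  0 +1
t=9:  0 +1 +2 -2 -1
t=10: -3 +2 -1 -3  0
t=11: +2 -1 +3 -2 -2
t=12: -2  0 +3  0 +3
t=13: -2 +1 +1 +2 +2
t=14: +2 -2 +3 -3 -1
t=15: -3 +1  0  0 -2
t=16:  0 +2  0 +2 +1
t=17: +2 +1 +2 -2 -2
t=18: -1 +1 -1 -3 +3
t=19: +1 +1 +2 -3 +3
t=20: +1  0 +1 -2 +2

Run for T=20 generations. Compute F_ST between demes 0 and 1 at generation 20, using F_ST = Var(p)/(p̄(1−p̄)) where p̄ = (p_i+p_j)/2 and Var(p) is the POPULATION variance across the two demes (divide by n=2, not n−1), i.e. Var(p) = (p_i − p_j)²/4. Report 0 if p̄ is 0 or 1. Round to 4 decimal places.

0.0267

t=0: k=[0 0 0 36 0]
t=1: x=[0.0000 0.0000 2.7000 30.6000 2.7000] k=[0 0 0 28 1]
t=2: x=[0.0000 0.0000 2.1000 23.8750 3.0250] k=[0 0 1 26 5]
t=3: x=[0.0000 0.0750 2.8000 22.5500 6.5750] k=[0 0 3 20 9]
t=4: x=[0.0000 0.2250 4.0500 17.9000 9.8250] k=[0 0 4 15 7]
t=5: x=[0.0000 0.3000 4.5250 13.5750 7.6000] k=[0 2 3 12 8]
t=6: x=[0.1500 1.9250 3.6000 11.0250 8.3000] k=[3 5 6 11 11]
t=7: x=[3.1500 4.9250 6.3000 10.6250 11.0000] k=[4 7 6 11 13]
t=8: x=[4.2250 6.7000 6.4500 10.7750 12.8500] k=[1 8 3 11 14]
t=9: x=[1.5250 7.1000 3.9750 10.6250 13.7750] k=[2 8 6 9 13]
t=10: x=[2.4500 7.4000 6.3750 9.0750 12.7000] k=[0 9 5 6 13]
t=11: x=[0.6750 8.0250 5.3750 6.4500 12.4750] k=[3 7 8 4 10]
t=12: x=[3.3000 6.7750 7.6250 4.7500 9.5500] k=[1 7 11 5 13]
t=13: x=[1.4500 6.8500 10.2500 6.0500 12.4000] k=[0 8 11 8 14]
t=14: x=[0.6000 7.6250 10.5500 8.6750 13.5500] k=[3 6 14 6 13]
t=15: x=[3.2250 6.3750 12.8000 7.1250 12.4750] k=[0 7 13 7 10]
t=16: x=[0.5250 6.9250 12.1000 7.6750 9.7750] k=[1 9 12 10 11]
t=17: x=[1.6000 8.6250 11.6250 10.2250 10.9250] k=[4 10 14 8 9]
t=18: x=[4.4500 9.8500 13.2500 8.5250 8.9250] k=[3 11 12 6 12]
t=19: x=[3.6000 10.4750 11.4750 6.9000 11.5500] k=[5 11 13 4 15]
t=20: x=[5.4500 10.7000 12.1750 5.5000 14.1750] k=[6 11 13 4 16]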